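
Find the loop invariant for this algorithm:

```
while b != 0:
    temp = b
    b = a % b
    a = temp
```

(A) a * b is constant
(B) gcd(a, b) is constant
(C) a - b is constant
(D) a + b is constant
B

A loop invariant must hold before the first iteration and be re-established by every execution of the body.

(B) gcd(a, b) is constant: One iteration replaces (a, b) by (b, a mod b). Since a mod b = a - q*b for an integer q, any common divisor of a and b divides b and a mod b, and conversely; hence gcd(b, a mod b) = gcd(a, b). For instance (18, 10) -> (10, 8) keeps gcd = 2. At exit b = 0 and a = gcd of the original inputs.

The other options fail:
(A) a * b is constant: e.g. (a, b) = (18, 10) -> (10, 8): the product goes from 180 to 80.
(C) a - b is constant: e.g. (a, b) = (18, 10) -> (10, 8): the difference goes from 8 to 2.
(D) a + b is constant: e.g. (a, b) = (18, 10) -> (10, 8): the sum goes from 28 to 18.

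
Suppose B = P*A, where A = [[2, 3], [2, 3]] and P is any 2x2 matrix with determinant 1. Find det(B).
0

By the multiplicative property of determinants, det(B) = det(P*A) = det(P) * det(A) = det(A),
so the determinant is invariant under multiplication by any determinant-1 matrix; we just need det(A).

det(A) = (2)(3) - (3)(2) = 6 - 6 = 0

Therefore det(B) = 1 * 0 = 0.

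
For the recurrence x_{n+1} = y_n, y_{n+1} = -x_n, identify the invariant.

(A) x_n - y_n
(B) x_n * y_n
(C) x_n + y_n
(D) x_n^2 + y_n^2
D

For the recurrence x_{n+1} = y_n, y_{n+1} = -x_n:

x_{n+1}^2 + y_{n+1}^2 = y_n^2 + (-x_n)^2 = x_n^2 + y_n^2
The sum of squares is conserved (like energy in a harmonic oscillator).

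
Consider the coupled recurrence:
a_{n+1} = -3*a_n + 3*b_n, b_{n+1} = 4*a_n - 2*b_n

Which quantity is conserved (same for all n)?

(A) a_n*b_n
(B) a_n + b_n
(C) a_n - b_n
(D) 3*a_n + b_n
B

Replace a_n by a_{n+1} = -3*a_n + 3*b_n and b_n by b_{n+1} = 4*a_n - 2*b_n in each option and simplify:
(A) a_n*b_n  ->  (-3*a_n + 3*b_n)*(4*a_n - 2*b_n) = -12*a_n^2 + 18*a_n*b_n - 6*b_n^2   [not conserved]
(B) a_n + b_n  ->  (-3*a_n + 3*b_n) + (4*a_n - 2*b_n) = a_n + b_n   [conserved]
(C) a_n - b_n  ->  (-3*a_n + 3*b_n) - (4*a_n - 2*b_n) = -7*a_n + 5*b_n   [not conserved]
(D) 3*a_n + b_n  ->  3*(-3*a_n + 3*b_n) + (4*a_n - 2*b_n) = -5*a_n + 7*b_n   [not conserved]

Only (B) a_n + b_n returns to itself after one step, so it is the conserved quantity.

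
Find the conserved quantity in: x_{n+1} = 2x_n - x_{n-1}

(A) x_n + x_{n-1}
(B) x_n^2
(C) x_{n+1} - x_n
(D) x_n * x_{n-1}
C

For the recurrence x_{n+1} = 2x_n - x_{n-1}:

If x_{n+1} = 2x_n - x_{n-1}, then:
x_{n+1} - x_n = x_n - x_{n-1}
The first difference is constant throughout the sequence.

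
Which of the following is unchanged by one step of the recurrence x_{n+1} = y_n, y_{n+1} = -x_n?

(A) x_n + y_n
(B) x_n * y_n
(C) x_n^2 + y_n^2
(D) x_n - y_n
C

For the recurrence x_{n+1} = y_n, y_{n+1} = -x_n:

x_{n+1}^2 + y_{n+1}^2 = y_n^2 + (-x_n)^2 = x_n^2 + y_n^2
The sum of squares is conserved (like energy in a harmonic oscillator).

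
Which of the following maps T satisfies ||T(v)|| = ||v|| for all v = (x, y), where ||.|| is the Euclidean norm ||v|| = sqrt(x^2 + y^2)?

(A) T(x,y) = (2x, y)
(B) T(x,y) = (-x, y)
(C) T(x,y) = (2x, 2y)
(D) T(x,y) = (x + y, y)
B

A transformation preserves a norm if ||T(v)|| = ||v|| for every v; a single vector where the norm changes rules an option out.

(A) T(x,y) = (2x, y): v = (1, 0) has norm sqrt((1)^2 + (0)^2) = 1, but T(v) = (2, 0) has norm 2 -- not preserved.
(B) T(x,y) = (-x, y): preserves the norm -- it is an orthogonal map (a rotation/reflection), and (-x)^2 + (y)^2 simplifies to x^2 + y^2.
(C) T(x,y) = (2x, 2y): v = (1, 0) has norm sqrt((1)^2 + (0)^2) = 1, but T(v) = (2, 0) has norm 2 -- not preserved.
(D) T(x,y) = (x + y, y): v = (0, 1) has norm sqrt((0)^2 + (1)^2) = 1, but T(v) = (1, 1) has norm sqrt(2) -- not preserved.

Therefore the answer is (B).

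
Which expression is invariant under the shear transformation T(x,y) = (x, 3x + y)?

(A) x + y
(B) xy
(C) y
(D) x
D

Under the shear T(x,y) = (x, 3x + y):
Substitute the transformed coordinates into each option and compare with the original:
(A) x + y  ->  (x) + (3x + y) = 4x + y   [differs from x + y: not invariant]
(B) xy  ->  (x)(3x + y) = 3x^2 + xy   [differs from xy: not invariant]
(C) y  ->  (3x + y) = 3x + y   [differs from y: not invariant]
(D) x  ->  (x) = x   [equals x: invariant]

Only option (D), x, is unchanged by the transformation.
A vertical shear moves points parallel to the y-axis, so the x-coordinate (and any function of x alone) is unchanged.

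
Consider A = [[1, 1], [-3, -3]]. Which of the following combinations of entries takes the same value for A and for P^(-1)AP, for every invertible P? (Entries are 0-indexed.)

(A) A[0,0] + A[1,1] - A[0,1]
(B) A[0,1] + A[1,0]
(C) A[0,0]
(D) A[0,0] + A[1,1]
D

A[0,0] + A[1,1] is the trace of A. By the cyclic property of the trace, tr(P^(-1)AP) = tr(APP^(-1)) = tr(A), so it is the same for every matrix similar to A.

The other combinations are not similarity invariants. For example, take P = [[2, 1], [1, 1]] (det P = 1), so P^(-1) = [[1, -1], [-1, 2]] and
B = P^(-1)AP = [[12, 8], [-21, -14]].
Evaluating each option on A and on B:
(A) A[0,0] + A[1,1] - A[0,1]: -3 for A, -10 for B -> changes
(B) A[0,1] + A[1,0]: -2 for A, -13 for B -> changes
(C) A[0,0]: 1 for A, 12 for B -> changes
(D) A[0,0] + A[1,1]: -2 for A, -2 for B -> unchanged

Only (D) A[0,0] + A[1,1] = -2 survives (and it does so for every P, not just this one), so it is the invariant.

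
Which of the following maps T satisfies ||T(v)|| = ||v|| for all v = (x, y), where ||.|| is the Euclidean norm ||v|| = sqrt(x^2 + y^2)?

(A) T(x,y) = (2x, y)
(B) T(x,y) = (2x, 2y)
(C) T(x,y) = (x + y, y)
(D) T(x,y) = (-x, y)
D

A transformation preserves a norm if ||T(v)|| = ||v|| for every v; a single vector where the norm changes rules an option out.

(A) T(x,y) = (2x, y): v = (1, 0) has norm sqrt((1)^2 + (0)^2) = 1, but T(v) = (2, 0) has norm 2 -- not preserved.
(B) T(x,y) = (2x, 2y): v = (1, 0) has norm sqrt((1)^2 + (0)^2) = 1, but T(v) = (2, 0) has norm 2 -- not preserved.
(C) T(x,y) = (x + y, y): v = (0, 1) has norm sqrt((0)^2 + (1)^2) = 1, but T(v) = (1, 1) has norm sqrt(2) -- not preserved.
(D) T(x,y) = (-x, y): preserves the norm -- it is an orthogonal map (a rotation/reflection), and (-x)^2 + (y)^2 simplifies to x^2 + y^2.

Therefore the answer is (D).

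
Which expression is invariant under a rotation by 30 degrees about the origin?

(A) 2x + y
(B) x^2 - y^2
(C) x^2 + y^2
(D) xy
C

A rotation by 30 degrees sends (x, y) to (sqrt(3)x/2 - y/2, x/2 + sqrt(3)y/2).
Substitute the transformed coordinates into each option and compare with the original:
(A) 2x + y  ->  2(sqrt(3)x/2 - y/2) + (x/2 + sqrt(3)y/2) = x/2 + sqrt(3)x - y + sqrt(3)y/2   [differs from 2x + y: not invariant]
(B) x^2 - y^2  ->  (sqrt(3)x/2 - y/2)^2 - (x/2 + sqrt(3)y/2)^2 = x^2/2 - sqrt(3)xy - y^2/2   [differs from x^2 - y^2: not invariant]
(C) x^2 + y^2  ->  (sqrt(3)x/2 - y/2)^2 + (x/2 + sqrt(3)y/2)^2 = x^2 + y^2   [equals x^2 + y^2: invariant]
(D) xy  ->  (sqrt(3)x/2 - y/2)(x/2 + sqrt(3)y/2) = sqrt(3)x^2/4 + xy/2 - sqrt(3)y^2/4   [differs from xy: not invariant]

Only option (C), x^2 + y^2, is unchanged by the transformation.
Geometrically, x^2 + y^2 is the squared distance from the origin, which every rotation about the origin preserves.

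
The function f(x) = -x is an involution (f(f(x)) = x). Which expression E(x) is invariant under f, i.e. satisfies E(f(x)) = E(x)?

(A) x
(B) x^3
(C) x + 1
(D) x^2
D

Replace x by f(x) = -x in each option and simplify. As a quick numerical cross-check, also compare E(4) with E(f(4)) = E(-4).

(A) x  ->  (-x) = -x; check: E(4) = 4 but E(-4) = -4.   [not invariant]
(B) x^3  ->  (-x)^3 = -x^3; check: E(4) = 64 but E(-4) = -64.   [not invariant]
(C) x + 1  ->  (-x) + 1 = 1 - x; check: E(4) = 5 but E(-4) = -3.   [not invariant]
(D) x^2  ->  (-x)^2, which simplifies back to x^2; check: E(4) = 16, E(-4) = 16.   [invariant]

Only (D) is unchanged. E is symmetric under swapping x with f(x) = -x, which is exactly what an involution does.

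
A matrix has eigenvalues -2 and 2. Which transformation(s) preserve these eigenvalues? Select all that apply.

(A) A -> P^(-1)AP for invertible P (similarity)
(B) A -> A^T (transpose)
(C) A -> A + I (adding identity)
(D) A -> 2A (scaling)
A and B

Eigenvalues are preserved by:
1. Similarity transformations: A -> P^(-1)AP (same characteristic polynomial)
2. Transpose: A^T has the same eigenvalues as A

Eigenvalues are NOT preserved by:
- Adding identity: eigenvalues become -2+1, 2+1
- Scaling: eigenvalues become -4, 4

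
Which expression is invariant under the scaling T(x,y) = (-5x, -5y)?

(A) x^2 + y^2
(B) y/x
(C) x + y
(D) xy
B

Under the uniform scaling T(x,y) = (-5x, -5y):
Substitute the transformed coordinates into each option and compare with the original:
(A) x^2 + y^2  ->  (-5x)^2 + (-5y)^2 = 25x^2 + 25y^2   [differs from x^2 + y^2: not invariant]
(B) y/x  ->  (-5y)/(-5x) = y/x   [equals y/x: invariant]
(C) x + y  ->  (-5x) + (-5y) = -5x - 5y   [differs from x + y: not invariant]
(D) xy  ->  (-5x)(-5y) = 25xy   [differs from xy: not invariant]

Only option (B), y/x, is unchanged by the transformation.
The common factor -5 cancels in a ratio of coordinates, while sums, products and sums of squares pick up factors of -5 or 25.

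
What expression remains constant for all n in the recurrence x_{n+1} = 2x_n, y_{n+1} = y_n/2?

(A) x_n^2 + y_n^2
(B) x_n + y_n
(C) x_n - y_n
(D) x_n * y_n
D

For the recurrence x_{n+1} = 2x_n, y_{n+1} = y_n/2:

x_{n+1} * y_{n+1} = (2x_n) * (y_n/2) = x_n * y_n
The product is conserved.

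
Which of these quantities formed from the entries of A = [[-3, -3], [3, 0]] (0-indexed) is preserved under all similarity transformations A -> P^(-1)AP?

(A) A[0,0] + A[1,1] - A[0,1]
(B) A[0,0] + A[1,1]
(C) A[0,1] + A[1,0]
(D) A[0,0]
B

A[0,0] + A[1,1] is the trace of A. By the cyclic property of the trace, tr(P^(-1)AP) = tr(APP^(-1)) = tr(A), so it is the same for every matrix similar to A.

The other combinations are not similarity invariants. For example, take P = [[1, 1], [1, 2]] (det P = 1), so P^(-1) = [[2, -1], [-1, 1]] and
B = P^(-1)AP = [[-15, -21], [9, 12]].
Evaluating each option on A and on B:
(A) A[0,0] + A[1,1] - A[0,1]: 0 for A, 18 for B -> changes
(B) A[0,0] + A[1,1]: -3 for A, -3 for B -> unchanged
(C) A[0,1] + A[1,0]: 0 for A, -12 for B -> changes
(D) A[0,0]: -3 for A, -15 for B -> changes

Only (B) A[0,0] + A[1,1] = -3 survives (and it does so for every P, not just this one), so it is the invariant.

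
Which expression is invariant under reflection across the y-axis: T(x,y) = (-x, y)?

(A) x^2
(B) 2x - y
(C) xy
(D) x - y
A

The map is reflection across the y-axis: T(x,y) = (-x, y).
Substitute the transformed coordinates into each option and compare with the original:
(A) x^2  ->  (-x)^2 = x^2   [equals x^2: invariant]
(B) 2x - y  ->  2(-x) - (y) = -2x - y   [differs from 2x - y: not invariant]
(C) xy  ->  (-x)(y) = -xy   [differs from xy: not invariant]
(D) x - y  ->  (-x) - (y) = -x - y   [differs from x - y: not invariant]

Only option (A), x^2, is unchanged by the transformation.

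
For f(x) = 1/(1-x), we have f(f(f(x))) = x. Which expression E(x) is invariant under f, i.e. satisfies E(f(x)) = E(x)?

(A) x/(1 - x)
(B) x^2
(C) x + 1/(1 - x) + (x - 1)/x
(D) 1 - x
C

Replace x by f(x) = 1/(1 - x) in each option and simplify. As a quick numerical cross-check, also compare E(5) with E(f(5)) = E(-1/4).

(A) x/(1 - x)  ->  (1/(1 - x))/(1 - (1/(1 - x))) = -1/x; check: E(5) = -5/4 but E(-1/4) = -1/5.   [not invariant]
(B) x^2  ->  (1/(1 - x))^2 = (x - 1)^(-2); check: E(5) = 25 but E(-1/4) = 1/16.   [not invariant]
(C) x + 1/(1 - x) + (x - 1)/x  ->  (1/(1 - x)) + 1/(1 - (1/(1 - x))) + ((1/(1 - x)) - 1)/(1/(1 - x)), which simplifies back to x + 1/(1 - x) + (x - 1)/x; check: E(5) = 111/20, E(-1/4) = 111/20.   [invariant]
(D) 1 - x  ->  1 - (1/(1 - x)) = x/(x - 1); check: E(5) = -4 but E(-1/4) = 5/4.   [not invariant]

Only (C) is unchanged. Indeed f(f(x)) = 1/(1 - 1/(1-x)) = (1-x)/(-x) = (x-1)/x, so E(x) = x + f(x) + f(f(x)) is the sum over the whole 3-cycle; applying f just permutes the three terms cyclically (x -> f(x) -> f(f(x)) -> x), leaving the sum unchanged.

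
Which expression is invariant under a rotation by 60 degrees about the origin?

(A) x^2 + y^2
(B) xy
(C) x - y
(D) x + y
A

A rotation by 60 degrees sends (x, y) to (x/2 - sqrt(3)y/2, sqrt(3)x/2 + y/2).
Substitute the transformed coordinates into each option and compare with the original:
(A) x^2 + y^2  ->  (x/2 - sqrt(3)y/2)^2 + (sqrt(3)x/2 + y/2)^2 = x^2 + y^2   [equals x^2 + y^2: invariant]
(B) xy  ->  (x/2 - sqrt(3)y/2)(sqrt(3)x/2 + y/2) = sqrt(3)x^2/4 - xy/2 - sqrt(3)y^2/4   [differs from xy: not invariant]
(C) x - y  ->  (x/2 - sqrt(3)y/2) - (sqrt(3)x/2 + y/2) = -sqrt(3)x/2 + x/2 - sqrt(3)y/2 - y/2   [differs from x - y: not invariant]
(D) x + y  ->  (x/2 - sqrt(3)y/2) + (sqrt(3)x/2 + y/2) = x/2 + sqrt(3)x/2 - sqrt(3)y/2 + y/2   [differs from x + y: not invariant]

Only option (A), x^2 + y^2, is unchanged by the transformation.
Geometrically, x^2 + y^2 is the squared distance from the origin, which every rotation about the origin preserves.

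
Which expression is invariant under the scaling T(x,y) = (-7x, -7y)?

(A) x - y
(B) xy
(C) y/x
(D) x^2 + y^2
C

Under the uniform scaling T(x,y) = (-7x, -7y):
Substitute the transformed coordinates into each option and compare with the original:
(A) x - y  ->  (-7x) - (-7y) = -7x + 7y   [differs from x - y: not invariant]
(B) xy  ->  (-7x)(-7y) = 49xy   [differs from xy: not invariant]
(C) y/x  ->  (-7y)/(-7x) = y/x   [equals y/x: invariant]
(D) x^2 + y^2  ->  (-7x)^2 + (-7y)^2 = 49x^2 + 49y^2   [differs from x^2 + y^2: not invariant]

Only option (C), y/x, is unchanged by the transformation.
The common factor -7 cancels in a ratio of coordinates, while sums, products and sums of squares pick up factors of -7 or 49.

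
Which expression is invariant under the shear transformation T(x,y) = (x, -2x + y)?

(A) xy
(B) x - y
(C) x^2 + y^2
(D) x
D

Under the shear T(x,y) = (x, -2x + y):
Substitute the transformed coordinates into each option and compare with the original:
(A) xy  ->  (x)(-2x + y) = -2x^2 + xy   [differs from xy: not invariant]
(B) x - y  ->  (x) - (-2x + y) = 3x - y   [differs from x - y: not invariant]
(C) x^2 + y^2  ->  (x)^2 + (-2x + y)^2 = 5x^2 - 4xy + y^2   [differs from x^2 + y^2: not invariant]
(D) x  ->  (x) = x   [equals x: invariant]

Only option (D), x, is unchanged by the transformation.
A vertical shear moves points parallel to the y-axis, so the x-coordinate (and any function of x alone) is unchanged.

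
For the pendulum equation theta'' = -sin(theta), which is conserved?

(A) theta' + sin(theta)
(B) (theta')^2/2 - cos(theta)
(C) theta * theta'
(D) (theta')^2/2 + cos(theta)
B

A first integral I satisfies dI/dt = 0 along every solution. Differentiate each option and use the equation of motion:
(A) d/dt[theta' + sin(theta)] = theta'' + cos(theta) theta' = -sin(theta) + theta' cos(theta), not identically 0
(B) d/dt[(theta')^2/2 - cos(theta)] = theta' theta'' + sin(theta) theta' = theta'(-sin(theta)) + theta' sin(theta) = 0
(C) d/dt[theta * theta'] = (theta')^2 + theta theta'' = (theta')^2 - theta sin(theta), not identically 0
(D) d/dt[(theta')^2/2 + cos(theta)] = theta' theta'' - sin(theta) theta' = -2 theta' sin(theta), not identically 0

Only (B) has zero time-derivative. This is the total energy: kinetic (theta')^2/2 plus potential -cos(theta).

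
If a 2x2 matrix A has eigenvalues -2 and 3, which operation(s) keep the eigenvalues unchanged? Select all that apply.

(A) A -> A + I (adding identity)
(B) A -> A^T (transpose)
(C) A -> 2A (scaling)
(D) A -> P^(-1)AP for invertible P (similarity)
B and D

Eigenvalues are preserved by:
1. Similarity transformations: A -> P^(-1)AP (same characteristic polynomial)
2. Transpose: A^T has the same eigenvalues as A

Eigenvalues are NOT preserved by:
- Adding identity: eigenvalues become -2+1, 3+1
- Scaling: eigenvalues become -4, 6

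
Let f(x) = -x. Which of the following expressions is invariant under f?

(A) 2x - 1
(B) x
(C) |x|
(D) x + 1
C

For f(x) = -x:
Applying f replaces x by -x. Since |-x| = |x|, the absolute value is unchanged by f, whereas x -> -x, 2x - 1 -> -2x - 1 and x + 1 -> -x + 1 all change.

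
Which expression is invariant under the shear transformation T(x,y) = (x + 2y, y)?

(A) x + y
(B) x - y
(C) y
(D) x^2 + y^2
C

Under the shear T(x,y) = (x + 2y, y):
Substitute the transformed coordinates into each option and compare with the original:
(A) x + y  ->  (x + 2y) + (y) = x + 3y   [differs from x + y: not invariant]
(B) x - y  ->  (x + 2y) - (y) = x + y   [differs from x - y: not invariant]
(C) y  ->  (y) = y   [equals y: invariant]
(D) x^2 + y^2  ->  (x + 2y)^2 + (y)^2 = x^2 + 4xy + 5y^2   [differs from x^2 + y^2: not invariant]

Only option (C), y, is unchanged by the transformation.
A horizontal shear moves points parallel to the x-axis, so the y-coordinate (and any function of y alone) is unchanged.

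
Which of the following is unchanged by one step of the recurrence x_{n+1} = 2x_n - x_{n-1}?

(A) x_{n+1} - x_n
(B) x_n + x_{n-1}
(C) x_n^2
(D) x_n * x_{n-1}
A

For the recurrence x_{n+1} = 2x_n - x_{n-1}:

If x_{n+1} = 2x_n - x_{n-1}, then:
x_{n+1} - x_n = x_n - x_{n-1}
The first difference is constant throughout the sequence.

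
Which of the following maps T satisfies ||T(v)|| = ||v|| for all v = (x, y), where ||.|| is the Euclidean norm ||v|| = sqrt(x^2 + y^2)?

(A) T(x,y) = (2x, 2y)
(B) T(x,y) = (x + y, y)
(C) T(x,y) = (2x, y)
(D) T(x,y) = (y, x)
D

A transformation preserves a norm if ||T(v)|| = ||v|| for every v; a single vector where the norm changes rules an option out.

(A) T(x,y) = (2x, 2y): v = (1, 0) has norm sqrt((1)^2 + (0)^2) = 1, but T(v) = (2, 0) has norm 2 -- not preserved.
(B) T(x,y) = (x + y, y): v = (0, 1) has norm sqrt((0)^2 + (1)^2) = 1, but T(v) = (1, 1) has norm sqrt(2) -- not preserved.
(C) T(x,y) = (2x, y): v = (1, 0) has norm sqrt((1)^2 + (0)^2) = 1, but T(v) = (2, 0) has norm 2 -- not preserved.
(D) T(x,y) = (y, x): preserves the norm -- it is an orthogonal map (a rotation/reflection), and (y)^2 + (x)^2 simplifies to x^2 + y^2.

Therefore the answer is (D).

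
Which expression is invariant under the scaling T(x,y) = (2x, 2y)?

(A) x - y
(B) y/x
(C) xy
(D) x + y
B

Under the uniform scaling T(x,y) = (2x, 2y):
Substitute the transformed coordinates into each option and compare with the original:
(A) x - y  ->  (2x) - (2y) = 2x - 2y   [differs from x - y: not invariant]
(B) y/x  ->  (2y)/(2x) = y/x   [equals y/x: invariant]
(C) xy  ->  (2x)(2y) = 4xy   [differs from xy: not invariant]
(D) x + y  ->  (2x) + (2y) = 2x + 2y   [differs from x + y: not invariant]

Only option (B), y/x, is unchanged by the transformation.
The common factor 2 cancels in a ratio of coordinates, while sums, products and sums of squares pick up factors of 2 or 4.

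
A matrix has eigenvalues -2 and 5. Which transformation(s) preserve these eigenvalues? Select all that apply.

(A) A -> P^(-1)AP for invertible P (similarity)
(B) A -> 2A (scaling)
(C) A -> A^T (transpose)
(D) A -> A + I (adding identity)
A and C

Eigenvalues are preserved by:
1. Similarity transformations: A -> P^(-1)AP (same characteristic polynomial)
2. Transpose: A^T has the same eigenvalues as A

Eigenvalues are NOT preserved by:
- Adding identity: eigenvalues become -2+1, 5+1
- Scaling: eigenvalues become -4, 10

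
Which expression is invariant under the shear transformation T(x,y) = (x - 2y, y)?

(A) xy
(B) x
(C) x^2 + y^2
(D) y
D

Under the shear T(x,y) = (x - 2y, y):
Substitute the transformed coordinates into each option and compare with the original:
(A) xy  ->  (x - 2y)(y) = xy - 2y^2   [differs from xy: not invariant]
(B) x  ->  (x - 2y) = x - 2y   [differs from x: not invariant]
(C) x^2 + y^2  ->  (x - 2y)^2 + (y)^2 = x^2 - 4xy + 5y^2   [differs from x^2 + y^2: not invariant]
(D) y  ->  (y) = y   [equals y: invariant]

Only option (D), y, is unchanged by the transformation.
A horizontal shear moves points parallel to the x-axis, so the y-coordinate (and any function of y alone) is unchanged.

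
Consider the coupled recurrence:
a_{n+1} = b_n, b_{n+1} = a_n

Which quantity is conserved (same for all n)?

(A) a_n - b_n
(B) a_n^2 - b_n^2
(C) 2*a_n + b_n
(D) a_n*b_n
D

Replace a_n by a_{n+1} = b_n and b_n by b_{n+1} = a_n in each option and simplify:
(A) a_n - b_n  ->  (b_n) - (a_n) = -a_n + b_n   [not conserved]
(B) a_n^2 - b_n^2  ->  (b_n)^2 - (a_n)^2 = -a_n^2 + b_n^2   [not conserved]
(C) 2*a_n + b_n  ->  2*(b_n) + (a_n) = a_n + 2*b_n   [not conserved]
(D) a_n*b_n  ->  (b_n)*(a_n) = a_n*b_n   [conserved]

Only (D) a_n*b_n returns to itself after one step, so it is the conserved quantity.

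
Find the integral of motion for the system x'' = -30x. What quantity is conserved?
E = (x')^2 + 30x^2

Multiply the equation by x':
x' * x'' = -30x * x'
The left side is d/dt[(x')^2/2] and the right side is d/dt[-30x^2/2], so
d/dt[(x')^2/2 + 30x^2/2] = 0, i.e. (x')^2/2 + 30x^2/2 = constant.
Multiplying by 2, the integral of motion is E = (x')^2 + 30x^2.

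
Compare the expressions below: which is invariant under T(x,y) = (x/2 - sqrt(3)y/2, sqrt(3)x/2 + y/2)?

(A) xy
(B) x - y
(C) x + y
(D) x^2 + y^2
D

An expression E(x,y) is invariant under T if E(T(x,y)) = E(x,y). Here T(x,y) = (x/2 - sqrt(3)y/2, sqrt(3)x/2 + y/2).
Substitute the transformed coordinates into each option and compare with the original:
(A) xy  ->  (x/2 - sqrt(3)y/2)(sqrt(3)x/2 + y/2) = sqrt(3)x^2/4 - xy/2 - sqrt(3)y^2/4   [differs from xy: not invariant]
(B) x - y  ->  (x/2 - sqrt(3)y/2) - (sqrt(3)x/2 + y/2) = -sqrt(3)x/2 + x/2 - sqrt(3)y/2 - y/2   [differs from x - y: not invariant]
(C) x + y  ->  (x/2 - sqrt(3)y/2) + (sqrt(3)x/2 + y/2) = x/2 + sqrt(3)x/2 - sqrt(3)y/2 + y/2   [differs from x + y: not invariant]
(D) x^2 + y^2  ->  (x/2 - sqrt(3)y/2)^2 + (sqrt(3)x/2 + y/2)^2 = x^2 + y^2   [equals x^2 + y^2: invariant]

Only option (D), x^2 + y^2, is unchanged by the transformation.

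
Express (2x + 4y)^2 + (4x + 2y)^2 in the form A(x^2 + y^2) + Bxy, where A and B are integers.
20(x^2 + y^2) + 32xy

Expanding: (2x + 4y)^2 = 4x^2 + 16xy + 16y^2
(4x + 2y)^2 = 16x^2 + 16xy + 4y^2
Sum = (4+16)(x^2+y^2) + 32xy = 20(x^2 + y^2) + 32xy
This is symmetric in x and y.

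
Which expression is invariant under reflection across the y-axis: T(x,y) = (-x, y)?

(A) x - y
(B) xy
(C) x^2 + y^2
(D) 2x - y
C

The map is reflection across the y-axis: T(x,y) = (-x, y).
Substitute the transformed coordinates into each option and compare with the original:
(A) x - y  ->  (-x) - (y) = -x - y   [differs from x - y: not invariant]
(B) xy  ->  (-x)(y) = -xy   [differs from xy: not invariant]
(C) x^2 + y^2  ->  (-x)^2 + (y)^2 = x^2 + y^2   [equals x^2 + y^2: invariant]
(D) 2x - y  ->  2(-x) - (y) = -2x - y   [differs from 2x - y: not invariant]

Only option (C), x^2 + y^2, is unchanged by the transformation.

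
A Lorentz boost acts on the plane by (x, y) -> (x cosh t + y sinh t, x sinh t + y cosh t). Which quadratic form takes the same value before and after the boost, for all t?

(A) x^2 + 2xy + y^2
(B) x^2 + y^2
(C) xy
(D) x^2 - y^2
D

Write x' = x cosh t + y sinh t, y' = x sinh t + y cosh t and substitute into each option:
(A) x^2 + 2xy + y^2: (x' + y')^2 with x' + y' = (x + y)(cosh t + sinh t) = (x + y)e^t, so it becomes (x + y)^2 e^(2t)   [not invariant for t != 0]
(B) x^2 + y^2: (x cosh t + y sinh t)^2 + (x sinh t + y cosh t)^2 = (x^2 + y^2)(cosh^2 t + sinh^2 t) + 4xy sinh t cosh t = (x^2 + y^2) cosh 2t + 2xy sinh 2t   [not invariant for t != 0]
(C) xy: (x cosh t + y sinh t)(x sinh t + y cosh t) = xy(cosh^2 t + sinh^2 t) + (x^2 + y^2) sinh t cosh t = xy cosh 2t + (x^2 + y^2)(sinh 2t)/2   [not invariant for t != 0]
(D) x^2 - y^2: (x cosh t + y sinh t)^2 - (x sinh t + y cosh t)^2 = x^2(cosh^2 t - sinh^2 t) + 2xy(cosh t sinh t - sinh t cosh t) + y^2(sinh^2 t - cosh^2 t) = x^2 - y^2   [invariant, using cosh^2 t - sinh^2 t = 1]

Only (D) x^2 - y^2 is unchanged; it is the Minkowski form preserved by Lorentz boosts, just as x^2 + y^2 is preserved by ordinary rotations.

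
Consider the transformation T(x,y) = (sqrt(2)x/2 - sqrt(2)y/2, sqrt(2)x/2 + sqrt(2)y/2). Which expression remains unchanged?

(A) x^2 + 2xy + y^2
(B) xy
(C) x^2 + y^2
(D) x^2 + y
C

An expression E(x,y) is invariant under T if E(T(x,y)) = E(x,y). Here T(x,y) = (sqrt(2)x/2 - sqrt(2)y/2, sqrt(2)x/2 + sqrt(2)y/2).
Substitute the transformed coordinates into each option and compare with the original:
(A) x^2 + 2xy + y^2  ->  (sqrt(2)x/2 - sqrt(2)y/2)^2 + 2(sqrt(2)x/2 - sqrt(2)y/2)(sqrt(2)x/2 + sqrt(2)y/2) + (sqrt(2)x/2 + sqrt(2)y/2)^2 = 2x^2   [differs from x^2 + 2xy + y^2: not invariant]
(B) xy  ->  (sqrt(2)x/2 - sqrt(2)y/2)(sqrt(2)x/2 + sqrt(2)y/2) = x^2/2 - y^2/2   [differs from xy: not invariant]
(C) x^2 + y^2  ->  (sqrt(2)x/2 - sqrt(2)y/2)^2 + (sqrt(2)x/2 + sqrt(2)y/2)^2 = x^2 + y^2   [equals x^2 + y^2: invariant]
(D) x^2 + y  ->  (sqrt(2)x/2 - sqrt(2)y/2)^2 + (sqrt(2)x/2 + sqrt(2)y/2) = x^2/2 - xy + sqrt(2)x/2 + y^2/2 + sqrt(2)y/2   [differs from x^2 + y: not invariant]

Only option (C), x^2 + y^2, is unchanged by the transformation.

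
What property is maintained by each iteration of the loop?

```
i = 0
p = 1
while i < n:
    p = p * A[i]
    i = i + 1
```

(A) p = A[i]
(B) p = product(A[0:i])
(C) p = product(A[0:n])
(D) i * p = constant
B

A loop invariant must hold before the first iteration and be re-established by every execution of the body.

(B) p = product(A[0:i]): Initially i = 0 and p = 1 = product of the empty slice A[0:0]. If p = product(A[0:i]) holds at the top of an iteration, the body sets p to product(A[0:i]) * A[i] = product(A[0:i+1]) and then i to i+1, so the property is restored. At exit i = n, giving p = product(A[0:n]).

The other options fail:
(A) p = A[i]: after the first iteration p = A[0] but i = 1; in general p is a product of several elements, not a single one.
(C) p = product(A[0:n]): false before the loop (p = 1, not the full product) -- it only becomes true at exit.
(D) i * p = constant: initially i * p = 0, but after one iteration it is 1 * A[0], which is nonzero in general.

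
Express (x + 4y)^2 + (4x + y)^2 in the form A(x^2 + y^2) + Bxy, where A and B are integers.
17(x^2 + y^2) + 16xy

Expanding: (x + 4y)^2 = x^2 + 8xy + 16y^2
(4x + y)^2 = 16x^2 + 8xy + y^2
Sum = (1+16)(x^2+y^2) + 16xy = 17(x^2 + y^2) + 16xy
This is symmetric in x and y.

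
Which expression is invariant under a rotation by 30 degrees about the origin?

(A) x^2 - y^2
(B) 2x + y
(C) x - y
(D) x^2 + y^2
D

A rotation by 30 degrees sends (x, y) to (sqrt(3)x/2 - y/2, x/2 + sqrt(3)y/2).
Substitute the transformed coordinates into each option and compare with the original:
(A) x^2 - y^2  ->  (sqrt(3)x/2 - y/2)^2 - (x/2 + sqrt(3)y/2)^2 = x^2/2 - sqrt(3)xy - y^2/2   [differs from x^2 - y^2: not invariant]
(B) 2x + y  ->  2(sqrt(3)x/2 - y/2) + (x/2 + sqrt(3)y/2) = x/2 + sqrt(3)x - y + sqrt(3)y/2   [differs from 2x + y: not invariant]
(C) x - y  ->  (sqrt(3)x/2 - y/2) - (x/2 + sqrt(3)y/2) = -x/2 + sqrt(3)x/2 - sqrt(3)y/2 - y/2   [differs from x - y: not invariant]
(D) x^2 + y^2  ->  (sqrt(3)x/2 - y/2)^2 + (x/2 + sqrt(3)y/2)^2 = x^2 + y^2   [equals x^2 + y^2: invariant]

Only option (D), x^2 + y^2, is unchanged by the transformation.
Geometrically, x^2 + y^2 is the squared distance from the origin, which every rotation about the origin preserves.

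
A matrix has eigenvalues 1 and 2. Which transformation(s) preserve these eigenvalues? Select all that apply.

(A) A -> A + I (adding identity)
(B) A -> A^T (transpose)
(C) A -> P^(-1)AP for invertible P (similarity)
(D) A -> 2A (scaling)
B and C

Eigenvalues are preserved by:
1. Similarity transformations: A -> P^(-1)AP (same characteristic polynomial)
2. Transpose: A^T has the same eigenvalues as A

Eigenvalues are NOT preserved by:
- Adding identity: eigenvalues become 1+1, 2+1
- Scaling: eigenvalues become 2, 4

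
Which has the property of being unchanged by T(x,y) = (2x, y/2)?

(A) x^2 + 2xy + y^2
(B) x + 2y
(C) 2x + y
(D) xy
D

An expression E(x,y) is invariant under T if E(T(x,y)) = E(x,y). Here T(x,y) = (2x, y/2).
Substitute the transformed coordinates into each option and compare with the original:
(A) x^2 + 2xy + y^2  ->  (2x)^2 + 2(2x)(y/2) + (y/2)^2 = 4x^2 + 2xy + y^2/4   [differs from x^2 + 2xy + y^2: not invariant]
(B) x + 2y  ->  (2x) + 2(y/2) = 2x + y   [differs from x + 2y: not invariant]
(C) 2x + y  ->  2(2x) + (y/2) = 4x + y/2   [differs from 2x + y: not invariant]
(D) xy  ->  (2x)(y/2) = xy   [equals xy: invariant]

Only option (D), xy, is unchanged by the transformation.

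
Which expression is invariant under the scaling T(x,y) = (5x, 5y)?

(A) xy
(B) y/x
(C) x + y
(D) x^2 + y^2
B

Under the uniform scaling T(x,y) = (5x, 5y):
Substitute the transformed coordinates into each option and compare with the original:
(A) xy  ->  (5x)(5y) = 25xy   [differs from xy: not invariant]
(B) y/x  ->  (5y)/(5x) = y/x   [equals y/x: invariant]
(C) x + y  ->  (5x) + (5y) = 5x + 5y   [differs from x + y: not invariant]
(D) x^2 + y^2  ->  (5x)^2 + (5y)^2 = 25x^2 + 25y^2   [differs from x^2 + y^2: not invariant]

Only option (B), y/x, is unchanged by the transformation.
The common factor 5 cancels in a ratio of coordinates, while sums, products and sums of squares pick up factors of 5 or 25.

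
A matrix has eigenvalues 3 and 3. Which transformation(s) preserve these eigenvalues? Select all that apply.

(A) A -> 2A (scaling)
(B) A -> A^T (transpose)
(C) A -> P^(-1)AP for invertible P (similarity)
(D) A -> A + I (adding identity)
B and C

Eigenvalues are preserved by:
1. Similarity transformations: A -> P^(-1)AP (same characteristic polynomial)
2. Transpose: A^T has the same eigenvalues as A

Eigenvalues are NOT preserved by:
- Adding identity: eigenvalues become 3+1, 3+1
- Scaling: eigenvalues become 6, 6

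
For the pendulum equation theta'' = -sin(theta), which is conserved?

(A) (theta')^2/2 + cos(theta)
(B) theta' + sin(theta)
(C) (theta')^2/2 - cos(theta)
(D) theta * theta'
C

A first integral I satisfies dI/dt = 0 along every solution. Differentiate each option and use the equation of motion:
(A) d/dt[(theta')^2/2 + cos(theta)] = theta' theta'' - sin(theta) theta' = -2 theta' sin(theta), not identically 0
(B) d/dt[theta' + sin(theta)] = theta'' + cos(theta) theta' = -sin(theta) + theta' cos(theta), not identically 0
(C) d/dt[(theta')^2/2 - cos(theta)] = theta' theta'' + sin(theta) theta' = theta'(-sin(theta)) + theta' sin(theta) = 0
(D) d/dt[theta * theta'] = (theta')^2 + theta theta'' = (theta')^2 - theta sin(theta), not identically 0

Only (C) has zero time-derivative. This is the total energy: kinetic (theta')^2/2 plus potential -cos(theta).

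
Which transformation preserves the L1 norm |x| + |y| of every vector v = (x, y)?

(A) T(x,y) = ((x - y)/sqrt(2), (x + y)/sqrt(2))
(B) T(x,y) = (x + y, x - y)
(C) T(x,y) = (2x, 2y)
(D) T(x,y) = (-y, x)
D

A transformation preserves a norm if ||T(v)|| = ||v|| for every v; a single vector where the norm changes rules an option out.

(A) T(x,y) = ((x - y)/sqrt(2), (x + y)/sqrt(2)): v = (1, 0) has norm |1| + |0| = 1, but T(v) = (sqrt(2)/2, sqrt(2)/2) has norm sqrt(2) -- not preserved.
(B) T(x,y) = (x + y, x - y): v = (1, 0) has norm |1| + |0| = 1, but T(v) = (1, 1) has norm 2 -- not preserved.
(C) T(x,y) = (2x, 2y): v = (1, 0) has norm |1| + |0| = 1, but T(v) = (2, 0) has norm 2 -- not preserved.
(D) T(x,y) = (-y, x): preserves the norm -- it only permutes the coordinates and/or flips signs, which leaves |x| + |y| unchanged.

Therefore the answer is (D).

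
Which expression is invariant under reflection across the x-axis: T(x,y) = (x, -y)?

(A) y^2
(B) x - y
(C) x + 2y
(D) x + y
A

The map is reflection across the x-axis: T(x,y) = (x, -y).
Substitute the transformed coordinates into each option and compare with the original:
(A) y^2  ->  (-y)^2 = y^2   [equals y^2: invariant]
(B) x - y  ->  (x) - (-y) = x + y   [differs from x - y: not invariant]
(C) x + 2y  ->  (x) + 2(-y) = x - 2y   [differs from x + 2y: not invariant]
(D) x + y  ->  (x) + (-y) = x - y   [differs from x + y: not invariant]

Only option (A), y^2, is unchanged by the transformation.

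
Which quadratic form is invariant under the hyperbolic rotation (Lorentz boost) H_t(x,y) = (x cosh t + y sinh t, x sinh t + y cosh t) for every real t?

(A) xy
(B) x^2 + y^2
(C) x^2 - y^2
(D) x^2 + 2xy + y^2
C

Write x' = x cosh t + y sinh t, y' = x sinh t + y cosh t and substitute into each option:
(A) xy: (x cosh t + y sinh t)(x sinh t + y cosh t) = xy(cosh^2 t + sinh^2 t) + (x^2 + y^2) sinh t cosh t = xy cosh 2t + (x^2 + y^2)(sinh 2t)/2   [not invariant for t != 0]
(B) x^2 + y^2: (x cosh t + y sinh t)^2 + (x sinh t + y cosh t)^2 = (x^2 + y^2)(cosh^2 t + sinh^2 t) + 4xy sinh t cosh t = (x^2 + y^2) cosh 2t + 2xy sinh 2t   [not invariant for t != 0]
(C) x^2 - y^2: (x cosh t + y sinh t)^2 - (x sinh t + y cosh t)^2 = x^2(cosh^2 t - sinh^2 t) + 2xy(cosh t sinh t - sinh t cosh t) + y^2(sinh^2 t - cosh^2 t) = x^2 - y^2   [invariant, using cosh^2 t - sinh^2 t = 1]
(D) x^2 + 2xy + y^2: (x' + y')^2 with x' + y' = (x + y)(cosh t + sinh t) = (x + y)e^t, so it becomes (x + y)^2 e^(2t)   [not invariant for t != 0]

Only (C) x^2 - y^2 is unchanged; it is the Minkowski form preserved by Lorentz boosts, just as x^2 + y^2 is preserved by ordinary rotations.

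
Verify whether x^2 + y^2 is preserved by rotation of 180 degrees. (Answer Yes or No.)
Yes

Applying rotation by 180 degrees: x' = x*cos(180 degrees) - y*sin(180 degrees) = -x, y' = x*sin(180 degrees) + y*cos(180 degrees) = -y

Substituting into x^2 + y^2:
(-x)^2 + (-y)^2
= x^2 + y^2

This equals the original expression x^2 + y^2, so it IS invariant.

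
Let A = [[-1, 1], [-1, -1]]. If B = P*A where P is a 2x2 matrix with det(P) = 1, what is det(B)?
2

By the multiplicative property of determinants, det(B) = det(P*A) = det(P) * det(A) = det(A),
so the determinant is invariant under multiplication by any determinant-1 matrix; we just need det(A).

det(A) = (-1)(-1) - (1)(-1) = 1 - (-1) = 2

Therefore det(B) = 1 * 2 = 2.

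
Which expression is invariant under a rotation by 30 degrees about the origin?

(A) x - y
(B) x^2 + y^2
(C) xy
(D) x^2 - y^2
B

A rotation by 30 degrees sends (x, y) to (sqrt(3)x/2 - y/2, x/2 + sqrt(3)y/2).
Substitute the transformed coordinates into each option and compare with the original:
(A) x - y  ->  (sqrt(3)x/2 - y/2) - (x/2 + sqrt(3)y/2) = -x/2 + sqrt(3)x/2 - sqrt(3)y/2 - y/2   [differs from x - y: not invariant]
(B) x^2 + y^2  ->  (sqrt(3)x/2 - y/2)^2 + (x/2 + sqrt(3)y/2)^2 = x^2 + y^2   [equals x^2 + y^2: invariant]
(C) xy  ->  (sqrt(3)x/2 - y/2)(x/2 + sqrt(3)y/2) = sqrt(3)x^2/4 + xy/2 - sqrt(3)y^2/4   [differs from xy: not invariant]
(D) x^2 - y^2  ->  (sqrt(3)x/2 - y/2)^2 - (x/2 + sqrt(3)y/2)^2 = x^2/2 - sqrt(3)xy - y^2/2   [differs from x^2 - y^2: not invariant]

Only option (B), x^2 + y^2, is unchanged by the transformation.
Geometrically, x^2 + y^2 is the squared distance from the origin, which every rotation about the origin preserves.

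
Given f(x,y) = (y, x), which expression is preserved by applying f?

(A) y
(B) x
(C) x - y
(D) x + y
D

For f(x,y) = (y, x):
After applying f: x' = y, y' = x. So x' + y' = y + x = x + y.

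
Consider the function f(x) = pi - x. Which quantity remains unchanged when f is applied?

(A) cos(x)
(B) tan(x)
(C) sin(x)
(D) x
C

For f(x) = pi - x:
sin(pi - x) = sin(x), so sine is invariant under this transformation.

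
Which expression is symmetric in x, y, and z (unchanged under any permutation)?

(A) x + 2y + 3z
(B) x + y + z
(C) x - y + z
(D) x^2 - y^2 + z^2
B

A symmetric expression is unchanged when the variables are permuted; here the transformation to test is the swap (x, y) -> (y, x).
A symmetric expression must survive every permutation; the single swap x <-> y already eliminates the distractors, and the keyed expression is also unchanged by x <-> z and y <-> z (each variable enters it in exactly the same way).
Substitute the transformed coordinates into each option and compare with the original:
(A) x + 2y + 3z  ->  (y) + 2(x) + 3z = 2x + y + 3z   [differs from x + 2y + 3z: not invariant]
(B) x + y + z  ->  (y) + (x) + z = x + y + z   [equals x + y + z: invariant]
(C) x - y + z  ->  (y) - (x) + z = -x + y + z   [differs from x - y + z: not invariant]
(D) x^2 - y^2 + z^2  ->  (y)^2 - (x)^2 + z^2 = -x^2 + y^2 + z^2   [differs from x^2 - y^2 + z^2: not invariant]

Only option (B), x + y + z, is unchanged by the transformation.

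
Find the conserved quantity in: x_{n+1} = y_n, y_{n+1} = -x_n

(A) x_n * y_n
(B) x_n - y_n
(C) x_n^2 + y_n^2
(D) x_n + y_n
C

For the recurrence x_{n+1} = y_n, y_{n+1} = -x_n:

x_{n+1}^2 + y_{n+1}^2 = y_n^2 + (-x_n)^2 = x_n^2 + y_n^2
The sum of squares is conserved (like energy in a harmonic oscillator).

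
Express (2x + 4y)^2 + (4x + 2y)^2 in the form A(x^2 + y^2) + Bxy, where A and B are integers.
20(x^2 + y^2) + 32xy

Expanding: (2x + 4y)^2 = 4x^2 + 16xy + 16y^2
(4x + 2y)^2 = 16x^2 + 16xy + 4y^2
Sum = (4+16)(x^2+y^2) + 32xy = 20(x^2 + y^2) + 32xy
This is symmetric in x and y.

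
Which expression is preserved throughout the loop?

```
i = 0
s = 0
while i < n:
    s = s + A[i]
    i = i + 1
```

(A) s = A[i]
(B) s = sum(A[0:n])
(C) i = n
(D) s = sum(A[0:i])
D

A loop invariant must hold before the first iteration and be re-established by every execution of the body.

(D) s = sum(A[0:i]): Initially i = 0 and s = 0 = sum of the empty slice A[0:0]. If s = sum(A[0:i]) holds at the top of an iteration, the body sets s to sum(A[0:i]) + A[i] = sum(A[0:i+1]) and then i to i+1, so s = sum(A[0:i]) holds again. At exit i = n, giving s = sum(A[0:n]).

The other options fail:
(A) s = A[i]: after the first iteration s = A[0] but i = 1, so s = A[i] compares s with the wrong element (and fails in general).
(B) s = sum(A[0:n]): false before the loop (s = 0, not the full sum) -- it only becomes true at exit.
(C) i = n: false initially (i = 0); it is the exit condition, not an invariant.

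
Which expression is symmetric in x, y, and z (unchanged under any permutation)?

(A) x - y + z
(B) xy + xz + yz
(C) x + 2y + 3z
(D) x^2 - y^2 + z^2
B

A symmetric expression is unchanged when the variables are permuted; here the transformation to test is the swap (x, y) -> (y, x).
A symmetric expression must survive every permutation; the single swap x <-> y already eliminates the distractors, and the keyed expression is also unchanged by x <-> z and y <-> z (each variable enters it in exactly the same way).
Substitute the transformed coordinates into each option and compare with the original:
(A) x - y + z  ->  (y) - (x) + z = -x + y + z   [differs from x - y + z: not invariant]
(B) xy + xz + yz  ->  (y)(x) + (y)z + (x)z = xy + xz + yz   [equals xy + xz + yz: invariant]
(C) x + 2y + 3z  ->  (y) + 2(x) + 3z = 2x + y + 3z   [differs from x + 2y + 3z: not invariant]
(D) x^2 - y^2 + z^2  ->  (y)^2 - (x)^2 + z^2 = -x^2 + y^2 + z^2   [differs from x^2 - y^2 + z^2: not invariant]

Only option (B), xy + xz + yz, is unchanged by the transformation.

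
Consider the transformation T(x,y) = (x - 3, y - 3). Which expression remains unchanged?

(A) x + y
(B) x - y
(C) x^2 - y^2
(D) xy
B

An expression E(x,y) is invariant under T if E(T(x,y)) = E(x,y). Here T(x,y) = (x - 3, y - 3).
Substitute the transformed coordinates into each option and compare with the original:
(A) x + y  ->  (x - 3) + (y - 3) = x + y - 6   [differs from x + y: not invariant]
(B) x - y  ->  (x - 3) - (y - 3) = x - y   [equals x - y: invariant]
(C) x^2 - y^2  ->  (x - 3)^2 - (y - 3)^2 = x^2 - 6x - y^2 + 6y   [differs from x^2 - y^2: not invariant]
(D) xy  ->  (x - 3)(y - 3) = xy - 3x - 3y + 9   [differs from xy: not invariant]

Only option (B), x - y, is unchanged by the transformation.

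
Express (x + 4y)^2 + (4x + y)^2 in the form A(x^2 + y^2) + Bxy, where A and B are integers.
17(x^2 + y^2) + 16xy

Expanding: (x + 4y)^2 = x^2 + 8xy + 16y^2
(4x + y)^2 = 16x^2 + 8xy + y^2
Sum = (1+16)(x^2+y^2) + 16xy = 17(x^2 + y^2) + 16xy
This is symmetric in x and y.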